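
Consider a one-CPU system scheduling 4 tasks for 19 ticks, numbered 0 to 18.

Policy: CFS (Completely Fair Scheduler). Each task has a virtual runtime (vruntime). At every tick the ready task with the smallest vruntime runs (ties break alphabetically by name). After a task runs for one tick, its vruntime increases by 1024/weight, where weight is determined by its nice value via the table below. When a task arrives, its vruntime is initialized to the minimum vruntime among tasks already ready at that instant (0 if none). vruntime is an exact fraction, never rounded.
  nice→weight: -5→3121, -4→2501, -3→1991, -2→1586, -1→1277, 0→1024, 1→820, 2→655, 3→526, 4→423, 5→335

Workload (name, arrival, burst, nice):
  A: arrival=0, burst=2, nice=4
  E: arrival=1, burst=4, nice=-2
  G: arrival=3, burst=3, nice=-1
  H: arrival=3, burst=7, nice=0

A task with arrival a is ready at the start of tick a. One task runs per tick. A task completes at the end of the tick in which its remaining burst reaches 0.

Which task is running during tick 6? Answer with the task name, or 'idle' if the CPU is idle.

t=0: vr[A=0] → run A
t=1: vr[A=1024/423 E=1024/423] → run A
t=2: vr[E=1024/423] → run E
t=3: vr[E=1028608/335439 G=1028608/335439 H=1028608/335439] → run E
t=4: vr[E=1245184/335439 G=1028608/335439 H=1028608/335439] → run G
t=5: vr[E=1245184/335439 G=1657021952/428355603 H=1028608/335439] → run H
t=6: vr[E=1245184/335439 G=1657021952/428355603 H=1364047/335439] → run E
t=7: vr[E=1461760/335439 G=1657021952/428355603 H=1364047/335439] → run G
t=8: vr[E=1461760/335439 G=2000511488/428355603 H=1364047/335439] → run H
t=9: vr[E=1461760/335439 G=2000511488/428355603 H=1699486/335439] → run E
t=10: vr[G=2000511488/428355603 H=1699486/335439] → run G
t=11: vr[H=1699486/335439] → run H
t=12: vr[H=2034925/335439] → run H
t=13: vr[H=2370364/335439] → run H
t=14: vr[H=2705803/335439] → run H
t=15: vr[H=3041242/335439] → run H
t=16: (idle)
t=17: (idle)
t=18: (idle)

running at tick 6 = E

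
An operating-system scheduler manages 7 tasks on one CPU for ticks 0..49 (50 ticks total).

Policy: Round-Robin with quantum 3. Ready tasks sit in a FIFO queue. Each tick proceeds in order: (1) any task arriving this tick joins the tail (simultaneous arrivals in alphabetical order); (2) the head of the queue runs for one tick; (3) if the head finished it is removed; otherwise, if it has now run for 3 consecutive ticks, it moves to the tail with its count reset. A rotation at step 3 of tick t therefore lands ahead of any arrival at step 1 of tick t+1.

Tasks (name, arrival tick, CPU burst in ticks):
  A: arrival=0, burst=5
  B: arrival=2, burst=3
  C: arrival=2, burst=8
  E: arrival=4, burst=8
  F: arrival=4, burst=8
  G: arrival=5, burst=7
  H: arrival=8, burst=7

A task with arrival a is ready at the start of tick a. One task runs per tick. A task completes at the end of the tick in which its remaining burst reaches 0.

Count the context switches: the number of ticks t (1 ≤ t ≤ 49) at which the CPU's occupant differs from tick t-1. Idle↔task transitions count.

context switches = 18

t=0: queue=[A] q_used=0 → run A
t=1: queue=[A] q_used=1 → run A
t=2: queue=[A,B,C] q_used=2 → run A
t=3: queue=[B,C,A] q_used=0 → run B
t=4: queue=[B,C,A,E,F] q_used=1 → run B
t=5: queue=[B,C,A,E,F,G] q_used=2 → run B
t=6: queue=[C,A,E,F,G] q_used=0 → run C
t=7: queue=[C,A,E,F,G] q_used=1 → run C
t=8: queue=[C,A,E,F,G,H] q_used=2 → run C
t=9: queue=[A,E,F,G,H,C] q_used=0 → run A
t=10: queue=[A,E,F,G,H,C] q_used=1 → run A
t=11: queue=[E,F,G,H,C] q_used=0 → run E
t=12: queue=[E,F,G,H,C] q_used=1 → run E
t=13: queue=[E,F,G,H,C] q_used=2 → run E
t=14: queue=[F,G,H,C,E] q_used=0 → run F
t=15: queue=[F,G,H,C,E] q_used=1 → run F
t=16: queue=[F,G,H,C,E] q_used=2 → run F
t=17: queue=[G,H,C,E,F] q_used=0 → run G
t=18: queue=[G,H,C,E,F] q_used=1 → run G
t=19: queue=[G,H,C,E,F] q_used=2 → run G
t=20: queue=[H,C,E,F,G] q_used=0 → run H
t=21: queue=[H,C,E,F,G] q_used=1 → run H
t=22: queue=[H,C,E,F,G] q_used=2 → run H
t=23: queue=[C,E,F,G,H] q_used=0 → run C
t=24: queue=[C,E,F,G,H] q_used=1 → run C
t=25: queue=[C,E,F,G,H] q_used=2 → run C
t=26: queue=[E,F,G,H,C] q_used=0 → run E
t=27: queue=[E,F,G,H,C] q_used=1 → run E
t=28: queue=[E,F,G,H,C] q_used=2 → run E
t=29: queue=[F,G,H,C,E] q_used=0 → run F
t=30: queue=[F,G,H,C,E] q_used=1 → run F
t=31: queue=[F,G,H,C,E] q_used=2 → run F
t=32: queue=[G,H,C,E,F] q_used=0 → run G
t=33: queue=[G,H,C,E,F] q_used=1 → run G
t=34: queue=[G,H,C,E,F] q_used=2 → run G
t=35: queue=[H,C,E,F,G] q_used=0 → run H
t=36: queue=[H,C,E,F,G] q_used=1 → run H
t=37: queue=[H,C,E,F,G] q_used=2 → run H
t=38: queue=[C,E,F,G,H] q_used=0 → run C
t=39: queue=[C,E,F,G,H] q_used=1 → run C
t=40: queue=[E,F,G,H] q_used=0 → run E
t=41: queue=[E,F,G,H] q_used=1 → run E
t=42: queue=[F,G,H] q_used=0 → run F
t=43: queue=[F,G,H] q_used=1 → run F
t=44: queue=[G,H] q_used=0 → run G
t=45: queue=[H] q_used=0 → run H
t=46: (idle)
t=47: (idle)
t=48: (idle)
t=49: (idle)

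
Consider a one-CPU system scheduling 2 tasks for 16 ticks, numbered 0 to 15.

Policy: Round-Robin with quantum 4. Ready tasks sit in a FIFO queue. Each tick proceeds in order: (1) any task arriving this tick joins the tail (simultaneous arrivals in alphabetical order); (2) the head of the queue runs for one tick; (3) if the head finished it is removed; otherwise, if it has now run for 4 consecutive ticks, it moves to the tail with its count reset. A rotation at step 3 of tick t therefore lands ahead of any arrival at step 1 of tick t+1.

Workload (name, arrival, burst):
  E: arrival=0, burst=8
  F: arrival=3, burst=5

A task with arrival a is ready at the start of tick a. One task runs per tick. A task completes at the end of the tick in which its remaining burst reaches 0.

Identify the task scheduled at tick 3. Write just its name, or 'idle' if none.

running at tick 3 = E

t=0: queue=[E] q_used=0 → run E
t=1: queue=[E] q_used=1 → run E
t=2: queue=[E] q_used=2 → run E
t=3: queue=[E,F] q_used=3 → run E
t=4: queue=[F,E] q_used=0 → run F
t=5: queue=[F,E] q_used=1 → run F
t=6: queue=[F,E] q_used=2 → run F
t=7: queue=[F,E] q_used=3 → run F
t=8: queue=[E,F] q_used=0 → run E
t=9: queue=[E,F] q_used=1 → run E
t=10: queue=[E,F] q_used=2 → run E
t=11: queue=[E,F] q_used=3 → run E
t=12: queue=[F] q_used=0 → run F
t=13: (idle)
t=14: (idle)
t=15: (idle)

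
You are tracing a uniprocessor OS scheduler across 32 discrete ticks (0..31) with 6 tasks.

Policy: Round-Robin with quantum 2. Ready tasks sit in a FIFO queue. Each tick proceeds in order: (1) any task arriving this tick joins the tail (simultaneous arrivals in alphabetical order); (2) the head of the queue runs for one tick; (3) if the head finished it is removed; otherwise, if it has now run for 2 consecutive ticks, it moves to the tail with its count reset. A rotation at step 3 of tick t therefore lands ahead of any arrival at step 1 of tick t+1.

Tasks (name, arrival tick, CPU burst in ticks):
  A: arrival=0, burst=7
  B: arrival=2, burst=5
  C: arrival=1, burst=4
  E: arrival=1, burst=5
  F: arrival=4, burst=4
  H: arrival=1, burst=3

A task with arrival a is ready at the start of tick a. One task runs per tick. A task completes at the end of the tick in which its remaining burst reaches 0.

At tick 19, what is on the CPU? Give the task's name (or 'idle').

t=0: queue=[A] q_used=0 → run A
t=1: queue=[A,C,E,H] q_used=1 → run A
t=2: queue=[C,E,H,A,B] q_used=0 → run C
t=3: queue=[C,E,H,A,B] q_used=1 → run C
t=4: queue=[E,H,A,B,C,F] q_used=0 → run E
t=5: queue=[E,H,A,B,C,F] q_used=1 → run E
t=6: queue=[H,A,B,C,F,E] q_used=0 → run H
t=7: queue=[H,A,B,C,F,E] q_used=1 → run H
t=8: queue=[A,B,C,F,E,H] q_used=0 → run A
t=9: queue=[A,B,C,F,E,H] q_used=1 → run A
t=10: queue=[B,C,F,E,H,A] q_used=0 → run B
t=11: queue=[B,C,F,E,H,A] q_used=1 → run B
t=12: queue=[C,F,E,H,A,B] q_used=0 → run C
t=13: queue=[C,F,E,H,A,B] q_used=1 → run C
t=14: queue=[F,E,H,A,B] q_used=0 → run F
t=15: queue=[F,E,H,A,B] q_used=1 → run F
t=16: queue=[E,H,A,B,F] q_used=0 → run E
t=17: queue=[E,H,A,B,F] q_used=1 → run E
t=18: queue=[H,A,B,F,E] q_used=0 → run H
t=19: queue=[A,B,F,E] q_used=0 → run A
t=20: queue=[A,B,F,E] q_used=1 → run A
t=21: queue=[B,F,E,A] q_used=0 → run B
t=22: queue=[B,F,E,A] q_used=1 → run B
t=23: queue=[F,E,A,B] q_used=0 → run F
t=24: queue=[F,E,A,B] q_used=1 → run F
t=25: queue=[E,A,B] q_used=0 → run E
t=26: queue=[A,B] q_used=0 → run A
t=27: queue=[B] q_used=0 → run B
t=28: (idle)
t=29: (idle)
t=30: (idle)
t=31: (idle)

running at tick 19 = A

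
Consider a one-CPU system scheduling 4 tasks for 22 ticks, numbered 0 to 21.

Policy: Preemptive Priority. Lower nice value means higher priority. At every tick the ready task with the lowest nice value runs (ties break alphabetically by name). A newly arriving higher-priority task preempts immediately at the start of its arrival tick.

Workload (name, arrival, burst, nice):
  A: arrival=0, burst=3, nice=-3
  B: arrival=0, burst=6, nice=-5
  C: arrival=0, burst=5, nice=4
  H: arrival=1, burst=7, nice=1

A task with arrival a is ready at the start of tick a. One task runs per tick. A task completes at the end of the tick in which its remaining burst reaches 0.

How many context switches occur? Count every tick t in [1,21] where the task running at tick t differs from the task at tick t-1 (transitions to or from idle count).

t=0: ready={A,B,C} → run B
t=1: ready={A,B,C,H} → run B
t=2: ready={A,B,C,H} → run B
t=3: ready={A,B,C,H} → run B
t=4: ready={A,B,C,H} → run B
t=5: ready={A,B,C,H} → run B
t=6: ready={A,C,H} → run A
t=7: ready={A,C,H} → run A
t=8: ready={A,C,H} → run A
t=9: ready={C,H} → run H
t=10: ready={C,H} → run H
t=11: ready={C,H} → run H
t=12: ready={C,H} → run H
t=13: ready={C,H} → run H
t=14: ready={C,H} → run H
t=15: ready={C,H} → run H
t=16: ready={C} → run C
t=17: ready={C} → run C
t=18: ready={C} → run C
t=19: ready={C} → run C
t=20: ready={C} → run C
t=21: (idle)

context switches = 4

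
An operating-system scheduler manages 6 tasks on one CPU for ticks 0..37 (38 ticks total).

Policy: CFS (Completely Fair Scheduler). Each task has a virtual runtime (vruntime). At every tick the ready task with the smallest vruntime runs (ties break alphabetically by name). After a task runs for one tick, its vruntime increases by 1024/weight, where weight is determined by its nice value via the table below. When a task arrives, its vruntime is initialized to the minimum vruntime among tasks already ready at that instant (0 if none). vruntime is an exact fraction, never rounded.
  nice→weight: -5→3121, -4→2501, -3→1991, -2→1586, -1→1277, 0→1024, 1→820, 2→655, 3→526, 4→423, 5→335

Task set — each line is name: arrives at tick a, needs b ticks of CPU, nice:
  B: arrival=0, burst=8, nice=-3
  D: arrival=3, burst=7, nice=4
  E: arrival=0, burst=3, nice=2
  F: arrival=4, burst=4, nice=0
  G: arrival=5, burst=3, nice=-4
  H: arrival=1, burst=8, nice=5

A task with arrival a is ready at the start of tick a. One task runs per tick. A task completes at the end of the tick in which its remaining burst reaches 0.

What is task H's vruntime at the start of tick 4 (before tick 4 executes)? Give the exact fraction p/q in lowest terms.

vruntime(H, start of tick 4) = 1024/335

t=0: vr[B=0 E=0] → run B
t=1: vr[B=1024/1991 E=0 H=0] → run E
t=2: vr[B=1024/1991 E=1024/655 H=0] → run H
t=3: vr[B=1024/1991 D=1024/1991 E=1024/655 H=1024/335] → run B
t=4: vr[B=2048/1991 D=1024/1991 E=1024/655 F=1024/1991 H=1024/335] → run D
t=5: vr[B=2048/1991 D=2471936/842193 E=1024/655 F=1024/1991 G=1024/1991 H=1024/335] → run F
t=6: vr[B=2048/1991 D=2471936/842193 E=1024/655 F=3015/1991 G=1024/1991 H=1024/335] → run G
t=7: vr[B=2048/1991 D=2471936/842193 E=1024/655 F=3015/1991 G=4599808/4979491 H=1024/335] → run G
t=8: vr[B=2048/1991 D=2471936/842193 E=1024/655 F=3015/1991 G=6638592/4979491 H=1024/335] → run B
t=9: vr[B=3072/1991 D=2471936/842193 E=1024/655 F=3015/1991 G=6638592/4979491 H=1024/335] → run G
t=10: vr[B=3072/1991 D=2471936/842193 E=1024/655 F=3015/1991 H=1024/335] → run F
t=11: vr[B=3072/1991 D=2471936/842193 E=1024/655 F=5006/1991 H=1024/335] → run B
t=12: vr[B=4096/1991 D=2471936/842193 E=1024/655 F=5006/1991 H=1024/335] → run E
t=13: vr[B=4096/1991 D=2471936/842193 E=2048/655 F=5006/1991 H=1024/335] → run B
t=14: vr[B=5120/1991 D=2471936/842193 E=2048/655 F=5006/1991 H=1024/335] → run F
t=15: vr[B=5120/1991 D=2471936/842193 E=2048/655 F=6997/1991 H=1024/335] → run B
t=16: vr[B=6144/1991 D=2471936/842193 E=2048/655 F=6997/1991 H=1024/335] → run D
t=17: vr[B=6144/1991 D=4510720/842193 E=2048/655 F=6997/1991 H=1024/335] → run H
t=18: vr[B=6144/1991 D=4510720/842193 E=2048/655 F=6997/1991 H=2048/335] → run B
t=19: vr[B=7168/1991 D=4510720/842193 E=2048/655 F=6997/1991 H=2048/335] → run E
t=20: vr[B=7168/1991 D=4510720/842193 F=6997/1991 H=2048/335] → run F
t=21: vr[B=7168/1991 D=4510720/842193 H=2048/335] → run B
t=22: vr[D=4510720/842193 H=2048/335] → run D
t=23: vr[D=2183168/280731 H=2048/335] → run H
t=24: vr[D=2183168/280731 H=3072/335] → run D
t=25: vr[D=8588288/842193 H=3072/335] → run H
t=26: vr[D=8588288/842193 H=4096/335] → run D
t=27: vr[D=10627072/842193 H=4096/335] → run H
t=28: vr[D=10627072/842193 H=1024/67] → run D
t=29: vr[D=4221952/280731 H=1024/67] → run D
t=30: vr[H=1024/67] → run H
t=31: vr[H=6144/335] → run H
t=32: vr[H=7168/335] → run H
t=33: (idle)
t=34: (idle)
t=35: (idle)
t=36: (idle)
t=37: (idle)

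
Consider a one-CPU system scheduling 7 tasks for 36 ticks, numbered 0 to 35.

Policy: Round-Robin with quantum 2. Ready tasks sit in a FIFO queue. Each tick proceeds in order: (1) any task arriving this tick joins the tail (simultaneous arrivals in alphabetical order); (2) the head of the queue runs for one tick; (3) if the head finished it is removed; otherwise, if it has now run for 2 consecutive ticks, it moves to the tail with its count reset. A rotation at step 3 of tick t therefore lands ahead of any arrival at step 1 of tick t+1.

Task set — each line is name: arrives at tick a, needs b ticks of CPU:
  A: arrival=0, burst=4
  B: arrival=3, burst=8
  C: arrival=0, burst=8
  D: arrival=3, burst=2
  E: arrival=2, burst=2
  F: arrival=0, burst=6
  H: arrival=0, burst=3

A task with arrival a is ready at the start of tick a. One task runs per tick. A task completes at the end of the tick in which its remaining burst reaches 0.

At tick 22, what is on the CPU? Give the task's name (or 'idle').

running at tick 22 = B

t=0: queue=[A,C,F,H] q_used=0 → run A
t=1: queue=[A,C,F,H] q_used=1 → run A
t=2: queue=[C,F,H,A,E] q_used=0 → run C
t=3: queue=[C,F,H,A,E,B,D] q_used=1 → run C
t=4: queue=[F,H,A,E,B,D,C] q_used=0 → run F
t=5: queue=[F,H,A,E,B,D,C] q_used=1 → run F
t=6: queue=[H,A,E,B,D,C,F] q_used=0 → run H
t=7: queue=[H,A,E,B,D,C,F] q_used=1 → run H
t=8: queue=[A,E,B,D,C,F,H] q_used=0 → run A
t=9: queue=[A,E,B,D,C,F,H] q_used=1 → run A
t=10: queue=[E,B,D,C,F,H] q_used=0 → run E
t=11: queue=[E,B,D,C,F,H] q_used=1 → run E
t=12: queue=[B,D,C,F,H] q_used=0 → run B
t=13: queue=[B,D,C,F,H] q_used=1 → run B
t=14: queue=[D,C,F,H,B] q_used=0 → run D
t=15: queue=[D,C,F,H,B] q_used=1 → run D
t=16: queue=[C,F,H,B] q_used=0 → run C
t=17: queue=[C,F,H,B] q_used=1 → run C
t=18: queue=[F,H,B,C] q_used=0 → run F
t=19: queue=[F,H,B,C] q_used=1 → run F
t=20: queue=[H,B,C,F] q_used=0 → run H
t=21: queue=[B,C,F] q_used=0 → run B
t=22: queue=[B,C,F] q_used=1 → run B
t=23: queue=[C,F,B] q_used=0 → run C
t=24: queue=[C,F,B] q_used=1 → run C
t=25: queue=[F,B,C] q_used=0 → run F
t=26: queue=[F,B,C] q_used=1 → run F
t=27: queue=[B,C] q_used=0 → run B
t=28: queue=[B,C] q_used=1 → run B
t=29: queue=[C,B] q_used=0 → run C
t=30: queue=[C,B] q_used=1 → run C
t=31: queue=[B] q_used=0 → run B
t=32: queue=[B] q_used=1 → run B
t=33: (idle)
t=34: (idle)
t=35: (idle)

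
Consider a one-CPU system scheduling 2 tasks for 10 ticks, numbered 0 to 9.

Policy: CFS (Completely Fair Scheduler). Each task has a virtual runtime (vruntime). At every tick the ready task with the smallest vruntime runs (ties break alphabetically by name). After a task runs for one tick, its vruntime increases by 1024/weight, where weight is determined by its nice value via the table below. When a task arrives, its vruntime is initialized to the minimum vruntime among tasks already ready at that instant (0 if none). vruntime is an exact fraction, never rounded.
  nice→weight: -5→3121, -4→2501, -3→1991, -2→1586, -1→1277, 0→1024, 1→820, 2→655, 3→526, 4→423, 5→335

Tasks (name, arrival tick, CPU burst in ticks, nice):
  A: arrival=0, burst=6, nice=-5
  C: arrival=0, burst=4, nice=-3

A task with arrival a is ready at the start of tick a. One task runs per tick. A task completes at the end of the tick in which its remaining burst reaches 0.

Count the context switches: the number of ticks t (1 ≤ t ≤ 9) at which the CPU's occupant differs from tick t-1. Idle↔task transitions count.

t=0: vr[A=0 C=0] → run A
t=1: vr[A=1024/3121 C=0] → run C
t=2: vr[A=1024/3121 C=1024/1991] → run A
t=3: vr[A=2048/3121 C=1024/1991] → run C
t=4: vr[A=2048/3121 C=2048/1991] → run A
t=5: vr[A=3072/3121 C=2048/1991] → run A
t=6: vr[A=4096/3121 C=2048/1991] → run C
t=7: vr[A=4096/3121 C=3072/1991] → run A
t=8: vr[A=5120/3121 C=3072/1991] → run C
t=9: vr[A=5120/3121] → run A

context switches = 8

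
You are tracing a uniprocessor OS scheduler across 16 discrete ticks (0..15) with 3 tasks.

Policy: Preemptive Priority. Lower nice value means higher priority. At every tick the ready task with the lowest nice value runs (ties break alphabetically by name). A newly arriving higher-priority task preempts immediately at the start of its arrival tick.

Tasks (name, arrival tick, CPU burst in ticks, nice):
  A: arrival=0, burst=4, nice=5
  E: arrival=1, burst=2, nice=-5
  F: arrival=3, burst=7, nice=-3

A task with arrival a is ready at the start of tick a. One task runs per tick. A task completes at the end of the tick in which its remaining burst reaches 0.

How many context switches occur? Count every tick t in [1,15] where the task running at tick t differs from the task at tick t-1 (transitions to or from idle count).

context switches = 4

t=0: ready={A} → run A
t=1: ready={A,E} → run E
t=2: ready={A,E} → run E
t=3: ready={A,F} → run F
t=4: ready={A,F} → run F
t=5: ready={A,F} → run F
t=6: ready={A,F} → run F
t=7: ready={A,F} → run F
t=8: ready={A,F} → run F
t=9: ready={A,F} → run F
t=10: ready={A} → run A
t=11: ready={A} → run A
t=12: ready={A} → run A
t=13: (idle)
t=14: (idle)
t=15: (idle)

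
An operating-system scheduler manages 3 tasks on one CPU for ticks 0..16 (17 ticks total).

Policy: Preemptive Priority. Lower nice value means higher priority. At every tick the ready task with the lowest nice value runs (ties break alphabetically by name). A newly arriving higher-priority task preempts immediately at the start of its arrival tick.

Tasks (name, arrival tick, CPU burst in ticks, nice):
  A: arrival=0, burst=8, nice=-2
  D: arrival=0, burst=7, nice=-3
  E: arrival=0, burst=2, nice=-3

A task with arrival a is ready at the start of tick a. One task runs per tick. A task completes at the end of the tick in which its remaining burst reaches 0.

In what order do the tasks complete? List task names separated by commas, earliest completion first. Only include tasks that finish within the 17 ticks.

t=0: ready={A,D,E} → run D
t=1: ready={A,D,E} → run D
t=2: ready={A,D,E} → run D
t=3: ready={A,D,E} → run D
t=4: ready={A,D,E} → run D
t=5: ready={A,D,E} → run D
t=6: ready={A,D,E} → run D
t=7: ready={A,E} → run E
t=8: ready={A,E} → run E
t=9: ready={A} → run A
t=10: ready={A} → run A
t=11: ready={A} → run A
t=12: ready={A} → run A
t=13: ready={A} → run A
t=14: ready={A} → run A
t=15: ready={A} → run A
t=16: ready={A} → run A

completion order = D, E, A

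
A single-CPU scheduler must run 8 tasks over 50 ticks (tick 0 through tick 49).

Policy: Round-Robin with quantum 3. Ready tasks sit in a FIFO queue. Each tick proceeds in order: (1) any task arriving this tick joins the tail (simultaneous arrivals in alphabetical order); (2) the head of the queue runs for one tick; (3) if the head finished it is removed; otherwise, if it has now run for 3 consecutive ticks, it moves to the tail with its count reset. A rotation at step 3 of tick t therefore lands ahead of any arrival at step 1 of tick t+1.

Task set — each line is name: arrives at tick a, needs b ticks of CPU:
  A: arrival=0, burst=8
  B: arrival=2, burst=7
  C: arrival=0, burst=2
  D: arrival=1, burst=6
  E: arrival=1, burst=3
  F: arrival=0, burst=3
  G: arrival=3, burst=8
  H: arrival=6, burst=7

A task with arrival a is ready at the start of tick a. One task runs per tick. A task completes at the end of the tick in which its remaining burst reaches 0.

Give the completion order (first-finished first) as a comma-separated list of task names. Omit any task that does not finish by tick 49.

t=0: queue=[A,C,F] q_used=0 → run A
t=1: queue=[A,C,F,D,E] q_used=1 → run A
t=2: queue=[A,C,F,D,E,B] q_used=2 → run A
t=3: queue=[C,F,D,E,B,A,G] q_used=0 → run C
t=4: queue=[C,F,D,E,B,A,G] q_used=1 → run C
t=5: queue=[F,D,E,B,A,G] q_used=0 → run F
t=6: queue=[F,D,E,B,A,G,H] q_used=1 → run F
t=7: queue=[F,D,E,B,A,G,H] q_used=2 → run F
t=8: queue=[D,E,B,A,G,H] q_used=0 → run D
t=9: queue=[D,E,B,A,G,H] q_used=1 → run D
t=10: queue=[D,E,B,A,G,H] q_used=2 → run D
t=11: queue=[E,B,A,G,H,D] q_used=0 → run E
t=12: queue=[E,B,A,G,H,D] q_used=1 → run E
t=13: queue=[E,B,A,G,H,D] q_used=2 → run E
t=14: queue=[B,A,G,H,D] q_used=0 → run B
t=15: queue=[B,A,G,H,D] q_used=1 → run B
t=16: queue=[B,A,G,H,D] q_used=2 → run B
t=17: queue=[A,G,H,D,B] q_used=0 → run A
t=18: queue=[A,G,H,D,B] q_used=1 → run A
t=19: queue=[A,G,H,D,B] q_used=2 → run A
t=20: queue=[G,H,D,B,A] q_used=0 → run G
t=21: queue=[G,H,D,B,A] q_used=1 → run G
t=22: queue=[G,H,D,B,A] q_used=2 → run G
t=23: queue=[H,D,B,A,G] q_used=0 → run H
t=24: queue=[H,D,B,A,G] q_used=1 → run H
t=25: queue=[H,D,B,A,G] q_used=2 → run H
t=26: queue=[D,B,A,G,H] q_used=0 → run D
t=27: queue=[D,B,A,G,H] q_used=1 → run D
t=28: queue=[D,B,A,G,H] q_used=2 → run D
t=29: queue=[B,A,G,H] q_used=0 → run B
t=30: queue=[B,A,G,H] q_used=1 → run B
t=31: queue=[B,A,G,H] q_used=2 → run B
t=32: queue=[A,G,H,B] q_used=0 → run A
t=33: queue=[A,G,H,B] q_used=1 → run A
t=34: queue=[G,H,B] q_used=0 → run G
t=35: queue=[G,H,B] q_used=1 → run G
t=36: queue=[G,H,B] q_used=2 → run G
t=37: queue=[H,B,G] q_used=0 → run H
t=38: queue=[H,B,G] q_used=1 → run H
t=39: queue=[H,B,G] q_used=2 → run H
t=40: queue=[B,G,H] q_used=0 → run B
t=41: queue=[G,H] q_used=0 → run G
t=42: queue=[G,H] q_used=1 → run G
t=43: queue=[H] q_used=0 → run H
t=44: (idle)
t=45: (idle)
t=46: (idle)
t=47: (idle)
t=48: (idle)
t=49: (idle)

completion order = C, F, E, D, A, B, G, H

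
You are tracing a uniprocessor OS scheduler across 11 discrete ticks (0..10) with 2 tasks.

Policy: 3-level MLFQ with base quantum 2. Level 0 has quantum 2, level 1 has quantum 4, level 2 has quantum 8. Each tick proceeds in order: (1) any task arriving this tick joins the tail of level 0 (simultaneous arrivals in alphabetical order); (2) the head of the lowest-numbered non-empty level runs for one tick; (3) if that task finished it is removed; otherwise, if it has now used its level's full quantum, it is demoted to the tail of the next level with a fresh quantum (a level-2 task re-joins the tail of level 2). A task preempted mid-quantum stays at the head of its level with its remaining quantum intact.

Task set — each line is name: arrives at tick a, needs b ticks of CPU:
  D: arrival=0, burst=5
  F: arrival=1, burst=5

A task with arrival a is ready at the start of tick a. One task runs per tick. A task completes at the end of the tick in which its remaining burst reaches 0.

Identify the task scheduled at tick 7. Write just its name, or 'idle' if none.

t=0: L0/L1/L2 = D/-/- → run D
t=1: L0/L1/L2 = DF/-/- → run D
t=2: L0/L1/L2 = F/D/- → run F
t=3: L0/L1/L2 = F/D/- → run F
t=4: L0/L1/L2 = -/DF/- → run D
t=5: L0/L1/L2 = -/DF/- → run D
t=6: L0/L1/L2 = -/DF/- → run D
t=7: L0/L1/L2 = -/F/- → run F
t=8: L0/L1/L2 = -/F/- → run F
t=9: L0/L1/L2 = -/F/- → run F
t=10: (idle)

running at tick 7 = F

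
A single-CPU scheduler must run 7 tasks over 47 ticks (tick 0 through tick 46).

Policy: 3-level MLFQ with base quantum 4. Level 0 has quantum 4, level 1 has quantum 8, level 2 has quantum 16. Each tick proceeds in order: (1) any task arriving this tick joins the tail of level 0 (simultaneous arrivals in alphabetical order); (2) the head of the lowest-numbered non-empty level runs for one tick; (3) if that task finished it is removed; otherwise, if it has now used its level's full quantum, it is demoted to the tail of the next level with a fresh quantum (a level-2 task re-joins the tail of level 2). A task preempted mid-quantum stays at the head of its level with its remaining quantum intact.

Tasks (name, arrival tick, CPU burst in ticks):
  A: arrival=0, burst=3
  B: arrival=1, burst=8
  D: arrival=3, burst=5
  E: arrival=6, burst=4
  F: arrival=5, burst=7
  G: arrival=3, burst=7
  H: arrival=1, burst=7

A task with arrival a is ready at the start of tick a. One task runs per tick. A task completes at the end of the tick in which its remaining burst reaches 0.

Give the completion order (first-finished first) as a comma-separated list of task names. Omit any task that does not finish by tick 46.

t=0: L0/L1/L2 = A/-/- → run A
t=1: L0/L1/L2 = ABH/-/- → run A
t=2: L0/L1/L2 = ABH/-/- → run A
t=3: L0/L1/L2 = BHDG/-/- → run B
t=4: L0/L1/L2 = BHDG/-/- → run B
t=5: L0/L1/L2 = BHDGF/-/- → run B
t=6: L0/L1/L2 = BHDGFE/-/- → run B
t=7: L0/L1/L2 = HDGFE/B/- → run H
t=8: L0/L1/L2 = HDGFE/B/- → run H
t=9: L0/L1/L2 = HDGFE/B/- → run H
t=10: L0/L1/L2 = HDGFE/B/- → run H
t=11: L0/L1/L2 = DGFE/BH/- → run D
t=12: L0/L1/L2 = DGFE/BH/- → run D
t=13: L0/L1/L2 = DGFE/BH/- → run D
t=14: L0/L1/L2 = DGFE/BH/- → run D
t=15: L0/L1/L2 = GFE/BHD/- → run G
t=16: L0/L1/L2 = GFE/BHD/- → run G
t=17: L0/L1/L2 = GFE/BHD/- → run G
t=18: L0/L1/L2 = GFE/BHD/- → run G
t=19: L0/L1/L2 = FE/BHDG/- → run F
t=20: L0/L1/L2 = FE/BHDG/- → run F
t=21: L0/L1/L2 = FE/BHDG/- → run F
t=22: L0/L1/L2 = FE/BHDG/- → run F
t=23: L0/L1/L2 = E/BHDGF/- → run E
t=24: L0/L1/L2 = E/BHDGF/- → run E
t=25: L0/L1/L2 = E/BHDGF/- → run E
t=26: L0/L1/L2 = E/BHDGF/- → run E
t=27: L0/L1/L2 = -/BHDGF/- → run B
t=28: L0/L1/L2 = -/BHDGF/- → run B
t=29: L0/L1/L2 = -/BHDGF/- → run B
t=30: L0/L1/L2 = -/BHDGF/- → run B
t=31: L0/L1/L2 = -/HDGF/- → run H
t=32: L0/L1/L2 = -/HDGF/- → run H
t=33: L0/L1/L2 = -/HDGF/- → run H
t=34: L0/L1/L2 = -/DGF/- → run D
t=35: L0/L1/L2 = -/GF/- → run G
t=36: L0/L1/L2 = -/GF/- → run G
t=37: L0/L1/L2 = -/GF/- → run G
t=38: L0/L1/L2 = -/F/- → run F
t=39: L0/L1/L2 = -/F/- → run F
t=40: L0/L1/L2 = -/F/- → run F
t=41: (idle)
t=42: (idle)
t=43: (idle)
t=44: (idle)
t=45: (idle)
t=46: (idle)

completion order = A, E, B, H, D, G, F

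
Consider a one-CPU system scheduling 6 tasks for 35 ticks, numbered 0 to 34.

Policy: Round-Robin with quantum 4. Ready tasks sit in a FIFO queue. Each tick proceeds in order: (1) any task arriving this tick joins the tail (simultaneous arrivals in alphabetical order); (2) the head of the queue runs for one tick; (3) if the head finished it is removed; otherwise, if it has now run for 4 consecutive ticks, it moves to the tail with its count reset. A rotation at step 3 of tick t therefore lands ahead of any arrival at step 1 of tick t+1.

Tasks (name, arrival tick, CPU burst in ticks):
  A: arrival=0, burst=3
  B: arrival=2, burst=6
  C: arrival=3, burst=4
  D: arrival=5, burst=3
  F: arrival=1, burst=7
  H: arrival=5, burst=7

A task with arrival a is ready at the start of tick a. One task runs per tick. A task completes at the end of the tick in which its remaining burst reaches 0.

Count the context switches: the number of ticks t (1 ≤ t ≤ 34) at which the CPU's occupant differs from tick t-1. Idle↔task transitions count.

t=0: queue=[A] q_used=0 → run A
t=1: queue=[A,F] q_used=1 → run A
t=2: queue=[A,F,B] q_used=2 → run A
t=3: queue=[F,B,C] q_used=0 → run F
t=4: queue=[F,B,C] q_used=1 → run F
t=5: queue=[F,B,C,D,H] q_used=2 → run F
t=6: queue=[F,B,C,D,H] q_used=3 → run F
t=7: queue=[B,C,D,H,F] q_used=0 → run B
t=8: queue=[B,C,D,H,F] q_used=1 → run B
t=9: queue=[B,C,D,H,F] q_used=2 → run B
t=10: queue=[B,C,D,H,F] q_used=3 → run B
t=11: queue=[C,D,H,F,B] q_used=0 → run C
t=12: queue=[C,D,H,F,B] q_used=1 → run C
t=13: queue=[C,D,H,F,B] q_used=2 → run C
t=14: queue=[C,D,H,F,B] q_used=3 → run C
t=15: queue=[D,H,F,B] q_used=0 → run D
t=16: queue=[D,H,F,B] q_used=1 → run D
t=17: queue=[D,H,F,B] q_used=2 → run D
t=18: queue=[H,F,B] q_used=0 → run H
t=19: queue=[H,F,B] q_used=1 → run H
t=20: queue=[H,F,B] q_used=2 → run H
t=21: queue=[H,F,B] q_used=3 → run H
t=22: queue=[F,B,H] q_used=0 → run F
t=23: queue=[F,B,H] q_used=1 → run F
t=24: queue=[F,B,H] q_used=2 → run F
t=25: queue=[B,H] q_used=0 → run B
t=26: queue=[B,H] q_used=1 → run B
t=27: queue=[H] q_used=0 → run H
t=28: queue=[H] q_used=1 → run H
t=29: queue=[H] q_used=2 → run H
t=30: (idle)
t=31: (idle)
t=32: (idle)
t=33: (idle)
t=34: (idle)

context switches = 9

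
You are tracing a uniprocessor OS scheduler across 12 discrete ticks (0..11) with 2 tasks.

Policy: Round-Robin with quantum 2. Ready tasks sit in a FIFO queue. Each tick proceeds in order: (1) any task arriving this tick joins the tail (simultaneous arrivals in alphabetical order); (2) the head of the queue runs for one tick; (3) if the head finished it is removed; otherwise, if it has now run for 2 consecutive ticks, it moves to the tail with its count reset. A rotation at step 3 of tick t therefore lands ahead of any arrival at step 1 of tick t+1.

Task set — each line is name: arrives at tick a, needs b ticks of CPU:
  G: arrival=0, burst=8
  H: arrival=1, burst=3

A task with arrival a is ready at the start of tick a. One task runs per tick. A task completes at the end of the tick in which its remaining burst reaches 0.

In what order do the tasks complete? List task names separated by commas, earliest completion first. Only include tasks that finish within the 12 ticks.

t=0: queue=[G] q_used=0 → run G
t=1: queue=[G,H] q_used=1 → run G
t=2: queue=[H,G] q_used=0 → run H
t=3: queue=[H,G] q_used=1 → run H
t=4: queue=[G,H] q_used=0 → run G
t=5: queue=[G,H] q_used=1 → run G
t=6: queue=[H,G] q_used=0 → run H
t=7: queue=[G] q_used=0 → run G
t=8: queue=[G] q_used=1 → run G
t=9: queue=[G] q_used=0 → run G
t=10: queue=[G] q_used=1 → run G
t=11: (idle)

completion order = H, G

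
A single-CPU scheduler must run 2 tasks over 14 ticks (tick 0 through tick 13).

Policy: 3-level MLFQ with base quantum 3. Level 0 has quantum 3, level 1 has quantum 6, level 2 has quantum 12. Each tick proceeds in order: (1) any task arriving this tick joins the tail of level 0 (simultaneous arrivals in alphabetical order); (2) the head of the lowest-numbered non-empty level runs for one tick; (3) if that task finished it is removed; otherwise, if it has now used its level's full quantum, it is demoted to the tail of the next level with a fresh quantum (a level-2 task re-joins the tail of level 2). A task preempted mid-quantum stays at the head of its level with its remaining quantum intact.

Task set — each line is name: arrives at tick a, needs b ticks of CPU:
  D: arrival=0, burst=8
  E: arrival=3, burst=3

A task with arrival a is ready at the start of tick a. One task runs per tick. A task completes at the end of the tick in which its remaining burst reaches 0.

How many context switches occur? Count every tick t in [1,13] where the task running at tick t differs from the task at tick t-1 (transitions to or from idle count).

context switches = 3

t=0: L0/L1/L2 = D/-/- → run D
t=1: L0/L1/L2 = D/-/- → run D
t=2: L0/L1/L2 = D/-/- → run D
t=3: L0/L1/L2 = E/D/- → run E
t=4: L0/L1/L2 = E/D/- → run E
t=5: L0/L1/L2 = E/D/- → run E
t=6: L0/L1/L2 = -/D/- → run D
t=7: L0/L1/L2 = -/D/- → run D
t=8: L0/L1/L2 = -/D/- → run D
t=9: L0/L1/L2 = -/D/- → run D
t=10: L0/L1/L2 = -/D/- → run D
t=11: (idle)
t=12: (idle)
t=13: (idle)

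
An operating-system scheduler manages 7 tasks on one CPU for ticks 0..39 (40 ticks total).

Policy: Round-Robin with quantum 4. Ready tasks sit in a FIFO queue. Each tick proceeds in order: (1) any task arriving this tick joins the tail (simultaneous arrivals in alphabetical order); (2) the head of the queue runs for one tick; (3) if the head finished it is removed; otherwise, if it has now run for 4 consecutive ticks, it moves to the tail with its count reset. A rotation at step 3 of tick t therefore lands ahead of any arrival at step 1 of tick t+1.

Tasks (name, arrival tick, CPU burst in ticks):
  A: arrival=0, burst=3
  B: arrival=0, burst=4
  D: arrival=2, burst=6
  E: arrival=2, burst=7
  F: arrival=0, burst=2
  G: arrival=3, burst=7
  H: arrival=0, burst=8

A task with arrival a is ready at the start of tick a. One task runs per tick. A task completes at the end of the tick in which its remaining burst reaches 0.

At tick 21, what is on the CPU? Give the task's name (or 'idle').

t=0: queue=[A,B,F,H] q_used=0 → run A
t=1: queue=[A,B,F,H] q_used=1 → run A
t=2: queue=[A,B,F,H,D,E] q_used=2 → run A
t=3: queue=[B,F,H,D,E,G] q_used=0 → run B
t=4: queue=[B,F,H,D,E,G] q_used=1 → run B
t=5: queue=[B,F,H,D,E,G] q_used=2 → run B
t=6: queue=[B,F,H,D,E,G] q_used=3 → run B
t=7: queue=[F,H,D,E,G] q_used=0 → run F
t=8: queue=[F,H,D,E,G] q_used=1 → run F
t=9: queue=[H,D,E,G] q_used=0 → run H
t=10: queue=[H,D,E,G] q_used=1 → run H
t=11: queue=[H,D,E,G] q_used=2 → run H
t=12: queue=[H,D,E,G] q_used=3 → run H
t=13: queue=[D,E,G,H] q_used=0 → run D
t=14: queue=[D,E,G,H] q_used=1 → run D
t=15: queue=[D,E,G,H] q_used=2 → run D
t=16: queue=[D,E,G,H] q_used=3 → run D
t=17: queue=[E,G,H,D] q_used=0 → run E
t=18: queue=[E,G,H,D] q_used=1 → run E
t=19: queue=[E,G,H,D] q_used=2 → run E
t=20: queue=[E,G,H,D] q_used=3 → run E
t=21: queue=[G,H,D,E] q_used=0 → run G
t=22: queue=[G,H,D,E] q_used=1 → run G
t=23: queue=[G,H,D,E] q_used=2 → run G
t=24: queue=[G,H,D,E] q_used=3 → run G
t=25: queue=[H,D,E,G] q_used=0 → run H
t=26: queue=[H,D,E,G] q_used=1 → run H
t=27: queue=[H,D,E,G] q_used=2 → run H
t=28: queue=[H,D,E,G] q_used=3 → run H
t=29: queue=[D,E,G] q_used=0 → run D
t=30: queue=[D,E,G] q_used=1 → run D
t=31: queue=[E,G] q_used=0 → run E
t=32: queue=[E,G] q_used=1 → run E
t=33: queue=[E,G] q_used=2 → run E
t=34: queue=[G] q_used=0 → run G
t=35: queue=[G] q_used=1 → run G
t=36: queue=[G] q_used=2 → run G
t=37: (idle)
t=38: (idle)
t=39: (idle)

running at tick 21 = G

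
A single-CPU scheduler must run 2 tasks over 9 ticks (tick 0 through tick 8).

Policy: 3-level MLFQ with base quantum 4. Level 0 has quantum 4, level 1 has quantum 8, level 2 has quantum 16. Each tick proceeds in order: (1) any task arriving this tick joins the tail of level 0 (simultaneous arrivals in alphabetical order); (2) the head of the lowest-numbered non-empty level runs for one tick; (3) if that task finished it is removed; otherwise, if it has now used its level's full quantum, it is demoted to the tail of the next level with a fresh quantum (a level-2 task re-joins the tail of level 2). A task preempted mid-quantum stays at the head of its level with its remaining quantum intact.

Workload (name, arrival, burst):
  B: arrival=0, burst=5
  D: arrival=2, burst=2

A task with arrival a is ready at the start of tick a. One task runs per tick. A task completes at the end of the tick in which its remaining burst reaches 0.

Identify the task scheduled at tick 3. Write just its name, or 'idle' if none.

running at tick 3 = B

t=0: L0/L1/L2 = B/-/- → run B
t=1: L0/L1/L2 = B/-/- → run B
t=2: L0/L1/L2 = BD/-/- → run B
t=3: L0/L1/L2 = BD/-/- → run B
t=4: L0/L1/L2 = D/B/- → run D
t=5: L0/L1/L2 = D/B/- → run D
t=6: L0/L1/L2 = -/B/- → run B
t=7: (idle)
t=8: (idle)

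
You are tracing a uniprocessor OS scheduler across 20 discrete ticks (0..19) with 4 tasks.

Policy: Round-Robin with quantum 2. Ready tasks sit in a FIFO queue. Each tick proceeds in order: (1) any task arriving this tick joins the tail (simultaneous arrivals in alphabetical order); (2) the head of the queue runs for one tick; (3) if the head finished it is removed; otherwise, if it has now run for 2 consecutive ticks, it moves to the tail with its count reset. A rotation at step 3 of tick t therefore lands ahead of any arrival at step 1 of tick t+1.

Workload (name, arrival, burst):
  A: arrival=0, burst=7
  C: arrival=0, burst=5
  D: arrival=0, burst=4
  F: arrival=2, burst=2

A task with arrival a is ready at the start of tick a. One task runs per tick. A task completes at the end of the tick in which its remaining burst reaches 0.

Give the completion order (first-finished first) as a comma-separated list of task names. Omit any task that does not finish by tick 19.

completion order = F, D, C, A

t=0: queue=[A,C,D] q_used=0 → run A
t=1: queue=[A,C,D] q_used=1 → run A
t=2: queue=[C,D,A,F] q_used=0 → run C
t=3: queue=[C,D,A,F] q_used=1 → run C
t=4: queue=[D,A,F,C] q_used=0 → run D
t=5: queue=[D,A,F,C] q_used=1 → run D
t=6: queue=[A,F,C,D] q_used=0 → run A
t=7: queue=[A,F,C,D] q_used=1 → run A
t=8: queue=[F,C,D,A] q_used=0 → run F
t=9: queue=[F,C,D,A] q_used=1 → run F
t=10: queue=[C,D,A] q_used=0 → run C
t=11: queue=[C,D,A] q_used=1 → run C
t=12: queue=[D,A,C] q_used=0 → run D
t=13: queue=[D,A,C] q_used=1 → run D
t=14: queue=[A,C] q_used=0 → run A
t=15: queue=[A,C] q_used=1 → run A
t=16: queue=[C,A] q_used=0 → run C
t=17: queue=[A] q_used=0 → run A
t=18: (idle)
t=19: (idle)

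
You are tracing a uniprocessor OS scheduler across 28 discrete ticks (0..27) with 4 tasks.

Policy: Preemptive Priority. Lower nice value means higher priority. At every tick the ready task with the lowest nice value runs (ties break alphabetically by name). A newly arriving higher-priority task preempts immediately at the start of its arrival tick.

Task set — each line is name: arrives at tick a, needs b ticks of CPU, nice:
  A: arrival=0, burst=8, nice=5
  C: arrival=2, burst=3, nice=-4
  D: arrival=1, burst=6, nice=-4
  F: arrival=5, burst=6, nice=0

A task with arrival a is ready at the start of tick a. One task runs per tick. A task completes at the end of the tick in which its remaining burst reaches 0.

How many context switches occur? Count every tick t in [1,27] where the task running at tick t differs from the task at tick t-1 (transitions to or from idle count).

context switches = 6

t=0: ready={A} → run A
t=1: ready={A,D} → run D
t=2: ready={A,C,D} → run C
t=3: ready={A,C,D} → run C
t=4: ready={A,C,D} → run C
t=5: ready={A,D,F} → run D
t=6: ready={A,D,F} → run D
t=7: ready={A,D,F} → run D
t=8: ready={A,D,F} → run D
t=9: ready={A,D,F} → run D
t=10: ready={A,F} → run F
t=11: ready={A,F} → run F
t=12: ready={A,F} → run F
t=13: ready={A,F} → run F
t=14: ready={A,F} → run F
t=15: ready={A,F} → run F
t=16: ready={A} → run A
t=17: ready={A} → run A
t=18: ready={A} → run A
t=19: ready={A} → run A
t=20: ready={A} → run A
t=21: ready={A} → run A
t=22: ready={A} → run A
t=23: (idle)
t=24: (idle)
t=25: (idle)
t=26: (idle)
t=27: (idle)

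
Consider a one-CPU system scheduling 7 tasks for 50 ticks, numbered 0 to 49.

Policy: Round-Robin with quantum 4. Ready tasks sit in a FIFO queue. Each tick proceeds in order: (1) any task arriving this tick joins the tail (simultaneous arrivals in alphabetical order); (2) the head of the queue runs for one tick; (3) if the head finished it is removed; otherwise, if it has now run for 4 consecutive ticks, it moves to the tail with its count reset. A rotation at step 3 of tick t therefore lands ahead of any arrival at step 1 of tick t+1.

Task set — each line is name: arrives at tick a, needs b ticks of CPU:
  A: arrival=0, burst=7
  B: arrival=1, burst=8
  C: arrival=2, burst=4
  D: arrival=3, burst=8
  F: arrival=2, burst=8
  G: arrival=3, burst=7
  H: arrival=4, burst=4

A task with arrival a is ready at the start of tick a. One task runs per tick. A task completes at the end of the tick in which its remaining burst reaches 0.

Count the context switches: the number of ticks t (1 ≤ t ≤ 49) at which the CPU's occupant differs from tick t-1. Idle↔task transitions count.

context switches = 12

t=0: queue=[A] q_used=0 → run A
t=1: queue=[A,B] q_used=1 → run A
t=2: queue=[A,B,C,F] q_used=2 → run A
t=3: queue=[A,B,C,F,D,G] q_used=3 → run A
t=4: queue=[B,C,F,D,G,A,H] q_used=0 → run B
t=5: queue=[B,C,F,D,G,A,H] q_used=1 → run B
t=6: queue=[B,C,F,D,G,A,H] q_used=2 → run B
t=7: queue=[B,C,F,D,G,A,H] q_used=3 → run B
t=8: queue=[C,F,D,G,A,H,B] q_used=0 → run C
t=9: queue=[C,F,D,G,A,H,B] q_used=1 → run C
t=10: queue=[C,F,D,G,A,H,B] q_used=2 → run C
t=11: queue=[C,F,D,G,A,H,B] q_used=3 → run C
t=12: queue=[F,D,G,A,H,B] q_used=0 → run F
t=13: queue=[F,D,G,A,H,B] q_used=1 → run F
t=14: queue=[F,D,G,A,H,B] q_used=2 → run F
t=15: queue=[F,D,G,A,H,B] q_used=3 → run F
t=16: queue=[D,G,A,H,B,F] q_used=0 → run D
t=17: queue=[D,G,A,H,B,F] q_used=1 → run D
t=18: queue=[D,G,A,H,B,F] q_used=2 → run D
t=19: queue=[D,G,A,H,B,F] q_used=3 → run D
t=20: queue=[G,A,H,B,F,D] q_used=0 → run G
t=21: queue=[G,A,H,B,F,D] q_used=1 → run G
t=22: queue=[G,A,H,B,F,D] q_used=2 → run G
t=23: queue=[G,A,H,B,F,D] q_used=3 → run G
t=24: queue=[A,H,B,F,D,G] q_used=0 → run A
t=25: queue=[A,H,B,F,D,G] q_used=1 → run A
t=26: queue=[A,H,B,F,D,G] q_used=2 → run A
t=27: queue=[H,B,F,D,G] q_used=0 → run H
t=28: queue=[H,B,F,D,G] q_used=1 → run H
t=29: queue=[H,B,F,D,G] q_used=2 → run H
t=30: queue=[H,B,F,D,G] q_used=3 → run H
t=31: queue=[B,F,D,G] q_used=0 → run B
t=32: queue=[B,F,D,G] q_used=1 → run B
t=33: queue=[B,F,D,G] q_used=2 → run B
t=34: queue=[B,F,D,G] q_used=3 → run B
t=35: queue=[F,D,G] q_used=0 → run F
t=36: queue=[F,D,G] q_used=1 → run F
t=37: queue=[F,D,G] q_used=2 → run F
t=38: queue=[F,D,G] q_used=3 → run F
t=39: queue=[D,G] q_used=0 → run D
t=40: queue=[D,G] q_used=1 → run D
t=41: queue=[D,G] q_used=2 → run D
t=42: queue=[D,G] q_used=3 → run D
t=43: queue=[G] q_used=0 → run G
t=44: queue=[G] q_used=1 → run G
t=45: queue=[G] q_used=2 → run G
t=46: (idle)
t=47: (idle)
t=48: (idle)
t=49: (idle)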